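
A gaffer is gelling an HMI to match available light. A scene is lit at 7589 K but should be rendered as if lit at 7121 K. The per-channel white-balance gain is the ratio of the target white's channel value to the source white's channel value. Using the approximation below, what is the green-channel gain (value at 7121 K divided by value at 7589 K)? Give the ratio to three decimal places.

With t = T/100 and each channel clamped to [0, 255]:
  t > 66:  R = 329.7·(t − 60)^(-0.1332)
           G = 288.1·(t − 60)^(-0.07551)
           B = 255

1.027

At 7589 K (t = 75.89):
  G = 288.1·(75.89 − 60)^(-0.07551) = 288.1·15.89^(-0.07551) = 288.1·0.81153 = 233.801.
At 7121 K (t = 71.21):
  G = 288.1·(71.21 − 60)^(-0.07551) = 288.1·11.21^(-0.07551) = 288.1·0.83319 = 240.042.
Gain = 240.042 / 233.801 = 1.0267 → 1.027.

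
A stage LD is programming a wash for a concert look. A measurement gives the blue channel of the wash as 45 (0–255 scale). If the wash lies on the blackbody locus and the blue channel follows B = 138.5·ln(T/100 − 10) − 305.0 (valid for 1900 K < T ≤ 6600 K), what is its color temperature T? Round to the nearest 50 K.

ln(t − 10) = (45 + 305.0) / 138.5 = 2.5271.
t − 10 = e^2.5271 = 12.517, so t = 22.517.
T = 100·t = 2252 K → 2250 K to the nearest 50 K.

2250 K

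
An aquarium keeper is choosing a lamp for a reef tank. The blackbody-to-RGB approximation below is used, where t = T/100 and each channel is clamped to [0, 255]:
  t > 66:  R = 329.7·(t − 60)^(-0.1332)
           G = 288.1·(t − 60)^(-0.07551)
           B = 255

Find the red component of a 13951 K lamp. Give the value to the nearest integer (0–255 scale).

184

t = 13951/100 = 139.51; the t > 66 branch applies.
R = 329.7·(139.51 − 60)^(-0.1332) = 329.7·79.51^(-0.1332) = 329.7·0.55830 = 184.070.
Rounded: 184.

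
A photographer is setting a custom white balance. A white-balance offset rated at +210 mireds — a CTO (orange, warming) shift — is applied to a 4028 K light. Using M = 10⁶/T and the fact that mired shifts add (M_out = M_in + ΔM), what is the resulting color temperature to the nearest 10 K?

2180 K

M_in = 10⁶/4028 = 248.26 mireds.
M_out = 248.26 + (+210) = 458.26 mireds.
T_out = 10⁶/458.26 = 2182.2 K → 2180 K.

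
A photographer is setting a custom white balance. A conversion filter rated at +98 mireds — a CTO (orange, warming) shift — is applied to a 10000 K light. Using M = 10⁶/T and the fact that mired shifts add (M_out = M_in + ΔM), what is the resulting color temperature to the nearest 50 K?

M_in = 10⁶/10000 = 100.00 mireds.
M_out = 100.00 + (+98) = 198.00 mireds.
T_out = 10⁶/198.00 = 5050.5 K → 5050 K.

5050 K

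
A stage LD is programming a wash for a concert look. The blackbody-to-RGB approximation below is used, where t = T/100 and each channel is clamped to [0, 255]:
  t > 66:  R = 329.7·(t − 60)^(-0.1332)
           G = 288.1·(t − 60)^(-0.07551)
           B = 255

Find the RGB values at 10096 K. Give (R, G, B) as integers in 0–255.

(201, 218, 255)

t = 10096/100 = 100.96; the t > 66 branch applies.
R = 329.7·(100.96 − 60)^(-0.1332) = 329.7·40.96^(-0.1332) = 329.7·0.60986 = 201.072.
G = 288.1·(100.96 − 60)^(-0.07551) = 288.1·40.96^(-0.07551) = 288.1·0.75553 = 217.668.
B = 255 by definition for t > 66.
Rounded: (201, 218, 255).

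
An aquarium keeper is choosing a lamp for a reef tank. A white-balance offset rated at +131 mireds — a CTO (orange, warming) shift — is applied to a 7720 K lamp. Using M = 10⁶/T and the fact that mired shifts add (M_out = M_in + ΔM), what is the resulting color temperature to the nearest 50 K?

M_in = 10⁶/7720 = 129.53 mireds.
M_out = 129.53 + (+131) = 260.53 mireds.
T_out = 10⁶/260.53 = 3838.3 K → 3850 K.

3850 K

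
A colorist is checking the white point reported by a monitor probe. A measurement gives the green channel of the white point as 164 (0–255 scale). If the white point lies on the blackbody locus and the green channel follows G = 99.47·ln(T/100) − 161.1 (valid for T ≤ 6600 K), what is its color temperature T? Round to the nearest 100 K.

ln t = (164 + 161.1) / 99.47 = 3.2683.
t = e^3.2683 = 26.267.
T = 100·t = 2627 K → 2600 K to the nearest 100 K.

2600 K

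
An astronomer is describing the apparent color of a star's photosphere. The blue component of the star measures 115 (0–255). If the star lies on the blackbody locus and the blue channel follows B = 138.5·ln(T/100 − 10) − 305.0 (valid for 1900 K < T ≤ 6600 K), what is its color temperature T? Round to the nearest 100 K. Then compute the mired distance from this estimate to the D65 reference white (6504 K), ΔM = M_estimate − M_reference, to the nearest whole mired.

+169 mireds

ln(t − 10) = (115 + 305.0) / 138.5 = 3.0325.
t − 10 = e^3.0325 = 20.749, so t = 30.749.
T = 100·t = 3075 K → 3100 K to the nearest 100 K.
M_estimate = 10⁶/3100 = 322.58; M_reference = 10⁶/6504 = 153.75.
ΔM = 322.58 − 153.75 = 168.83 → +169 mireds.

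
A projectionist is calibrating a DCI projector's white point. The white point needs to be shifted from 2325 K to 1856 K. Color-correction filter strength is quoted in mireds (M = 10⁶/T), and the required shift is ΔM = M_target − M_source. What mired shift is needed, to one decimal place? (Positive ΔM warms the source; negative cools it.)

M_source = 10⁶/2325 = 430.108; M_target = 10⁶/1856 = 538.793.
ΔM = 538.793 − 430.108 = 108.686 → +108.7 mireds, a warming shift.

+108.7 mireds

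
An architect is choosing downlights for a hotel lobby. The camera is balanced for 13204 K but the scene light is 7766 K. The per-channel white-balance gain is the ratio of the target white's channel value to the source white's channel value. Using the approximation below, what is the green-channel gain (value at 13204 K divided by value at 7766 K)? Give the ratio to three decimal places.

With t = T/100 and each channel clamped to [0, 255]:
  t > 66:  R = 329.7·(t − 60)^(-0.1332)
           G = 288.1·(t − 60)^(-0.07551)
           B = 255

0.899

At 7766 K (t = 77.66):
  G = 288.1·(77.66 − 60)^(-0.07551) = 288.1·17.66^(-0.07551) = 288.1·0.80508 = 231.944.
At 13204 K (t = 132.04):
  G = 288.1·(132.04 − 60)^(-0.07551) = 288.1·72.04^(-0.07551) = 288.1·0.72399 = 208.582.
Gain = 208.582 / 231.944 = 0.8993 → 0.899.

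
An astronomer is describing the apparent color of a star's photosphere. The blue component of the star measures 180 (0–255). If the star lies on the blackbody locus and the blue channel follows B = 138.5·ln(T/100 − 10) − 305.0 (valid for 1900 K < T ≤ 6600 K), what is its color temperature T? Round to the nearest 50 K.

ln(t − 10) = (180 + 305.0) / 138.5 = 3.5018.
t − 10 = e^3.5018 = 33.175, so t = 43.175.
T = 100·t = 4318 K → 4300 K to the nearest 50 K.

4300 K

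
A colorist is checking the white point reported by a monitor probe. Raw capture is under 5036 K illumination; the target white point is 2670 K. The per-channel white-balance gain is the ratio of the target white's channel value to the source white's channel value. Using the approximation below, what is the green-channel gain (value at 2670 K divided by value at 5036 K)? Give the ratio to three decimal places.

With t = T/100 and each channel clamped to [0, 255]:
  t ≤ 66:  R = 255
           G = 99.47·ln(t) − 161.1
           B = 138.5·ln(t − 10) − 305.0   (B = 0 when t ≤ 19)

0.724

At 5036 K (t = 50.36):
  G = 99.47·ln 50.36 − 161.1 = 99.47·3.9192 − 161.1 = 228.743.
At 2670 K (t = 26.7):
  G = 99.47·ln 26.7 − 161.1 = 99.47·3.2847 − 161.1 = 165.625.
Gain = 165.625 / 228.743 = 0.7241 → 0.724.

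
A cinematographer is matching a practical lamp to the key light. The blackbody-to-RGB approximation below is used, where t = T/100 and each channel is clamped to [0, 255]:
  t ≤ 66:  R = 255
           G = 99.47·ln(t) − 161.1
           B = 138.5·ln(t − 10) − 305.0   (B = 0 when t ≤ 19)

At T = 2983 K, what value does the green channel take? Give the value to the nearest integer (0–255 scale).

t = 2983/100 = 29.83; the t ≤ 66 branch applies.
G = 99.47·ln 29.83 − 161.1 = 99.47·3.3955 − 161.1 = 176.652.
Rounded: 177.

177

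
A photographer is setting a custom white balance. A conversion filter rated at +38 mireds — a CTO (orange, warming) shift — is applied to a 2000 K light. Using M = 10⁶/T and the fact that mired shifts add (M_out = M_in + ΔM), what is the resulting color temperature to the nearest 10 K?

M_in = 10⁶/2000 = 500.00 mireds.
M_out = 500.00 + (+38) = 538.00 mireds.
T_out = 10⁶/538.00 = 1858.7 K → 1860 K.

1860 K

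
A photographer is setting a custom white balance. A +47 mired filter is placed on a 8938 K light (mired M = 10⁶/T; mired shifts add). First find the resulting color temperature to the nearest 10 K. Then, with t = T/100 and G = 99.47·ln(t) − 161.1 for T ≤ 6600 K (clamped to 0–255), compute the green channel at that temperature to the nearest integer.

251

M_in = 10⁶/8938 = 111.88; M_out = 111.88 + (+47) = 158.88.
T_out = 10⁶/158.88 = 6294.0 K → 6290 K; t = 62.9.
G = 99.47·ln 62.9 − 161.1 = 99.47·4.1415 − 161.1 = 250.860.
Rounded: 251.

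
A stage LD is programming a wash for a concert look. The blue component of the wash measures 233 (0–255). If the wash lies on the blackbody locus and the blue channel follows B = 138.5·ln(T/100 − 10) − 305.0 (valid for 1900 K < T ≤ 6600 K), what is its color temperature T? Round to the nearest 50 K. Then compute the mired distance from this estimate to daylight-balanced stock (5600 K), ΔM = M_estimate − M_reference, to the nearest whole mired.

-8 mireds

ln(t − 10) = (233 + 305.0) / 138.5 = 3.8845.
t − 10 = e^3.8845 = 48.641, so t = 58.641.
T = 100·t = 5864 K → 5850 K to the nearest 50 K.
M_estimate = 10⁶/5850 = 170.94; M_reference = 10⁶/5600 = 178.57.
ΔM = 170.94 − 178.57 = -7.63 → -8 mireds.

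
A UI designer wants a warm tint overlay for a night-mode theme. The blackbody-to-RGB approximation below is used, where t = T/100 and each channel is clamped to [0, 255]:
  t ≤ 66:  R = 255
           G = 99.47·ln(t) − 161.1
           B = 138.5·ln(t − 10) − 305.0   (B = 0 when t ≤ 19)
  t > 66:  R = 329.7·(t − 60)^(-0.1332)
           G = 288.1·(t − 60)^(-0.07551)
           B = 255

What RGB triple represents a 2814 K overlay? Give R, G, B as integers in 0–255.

t = 2814/100 = 28.14; the t ≤ 66 branch applies.
R = 255 by definition for t ≤ 66.
G = 99.47·ln 28.14 − 161.1 = 99.47·3.3372 − 161.1 = 170.850.
B = 138.5·ln(28.14 − 10) − 305.0 = 138.5·ln 18.14 − 305.0 = 138.5·2.8981 − 305.0 = 96.390.
Rounded: (255, 171, 96).

R=255, G=171, B=96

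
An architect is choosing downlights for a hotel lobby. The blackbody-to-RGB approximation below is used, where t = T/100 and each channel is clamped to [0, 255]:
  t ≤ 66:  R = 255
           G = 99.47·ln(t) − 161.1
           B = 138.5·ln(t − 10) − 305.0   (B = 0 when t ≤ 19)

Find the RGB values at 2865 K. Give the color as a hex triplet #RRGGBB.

#FFAD64

t = 2865/100 = 28.65; the t ≤ 66 branch applies.
R = 255 by definition for t ≤ 66.
G = 99.47·ln 28.65 − 161.1 = 99.47·3.3552 − 161.1 = 172.637.
B = 138.5·ln(28.65 − 10) − 305.0 = 138.5·ln 18.65 − 305.0 = 138.5·2.9258 − 305.0 = 100.230.
Rounded: (255, 173, 100).
In hex: #FFAD64.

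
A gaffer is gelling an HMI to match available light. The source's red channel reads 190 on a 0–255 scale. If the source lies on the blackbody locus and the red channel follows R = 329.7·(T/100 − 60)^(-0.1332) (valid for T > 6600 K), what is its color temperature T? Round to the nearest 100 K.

12300 K

(t − 60)^(-0.1332) = 190/329.7 = 0.57628.
t − 60 = 0.57628^(1/-0.1332) = 0.57628^(-7.508) = 62.667, so t = 122.667.
T = 100·t = 12267 K → 12300 K to the nearest 100 K.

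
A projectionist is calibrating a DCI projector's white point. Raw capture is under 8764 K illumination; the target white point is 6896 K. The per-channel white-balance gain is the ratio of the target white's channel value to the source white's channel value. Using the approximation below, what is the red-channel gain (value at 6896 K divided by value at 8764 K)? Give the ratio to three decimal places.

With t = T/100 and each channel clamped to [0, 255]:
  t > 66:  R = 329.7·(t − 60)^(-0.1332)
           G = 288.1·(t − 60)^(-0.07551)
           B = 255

1.162

At 8764 K (t = 87.64):
  R = 329.7·(87.64 − 60)^(-0.1332) = 329.7·27.64^(-0.1332) = 329.7·0.64267 = 211.888.
At 6896 K (t = 68.96):
  R = 329.7·(68.96 − 60)^(-0.1332) = 329.7·8.96^(-0.1332) = 329.7·0.74671 = 246.191.
Gain = 246.191 / 211.888 = 1.1619 → 1.162.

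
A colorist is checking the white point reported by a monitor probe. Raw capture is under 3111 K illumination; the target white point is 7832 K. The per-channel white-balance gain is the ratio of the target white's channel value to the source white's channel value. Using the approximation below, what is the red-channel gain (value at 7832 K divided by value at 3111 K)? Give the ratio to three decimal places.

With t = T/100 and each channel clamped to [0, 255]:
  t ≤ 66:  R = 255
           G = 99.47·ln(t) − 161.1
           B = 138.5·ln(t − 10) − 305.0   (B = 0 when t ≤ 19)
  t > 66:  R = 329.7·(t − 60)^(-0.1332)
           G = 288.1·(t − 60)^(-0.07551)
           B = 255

At 3111 K (t = 31.11):
  R = 255 by definition for t ≤ 66.
At 7832 K (t = 78.32):
  R = 329.7·(78.32 − 60)^(-0.1332) = 329.7·18.32^(-0.1332) = 329.7·0.67886 = 223.819.
Gain = 223.819 / 255.000 = 0.8777 → 0.878.

0.878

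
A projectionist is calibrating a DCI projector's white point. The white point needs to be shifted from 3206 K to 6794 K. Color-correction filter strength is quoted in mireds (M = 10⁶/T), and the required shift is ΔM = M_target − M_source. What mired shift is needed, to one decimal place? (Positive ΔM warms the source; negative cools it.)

-164.7 mireds

M_source = 10⁶/3206 = 311.915; M_target = 10⁶/6794 = 147.189.
ΔM = 147.189 − 311.915 = -164.726 → -164.7 mireds, a cooling shift.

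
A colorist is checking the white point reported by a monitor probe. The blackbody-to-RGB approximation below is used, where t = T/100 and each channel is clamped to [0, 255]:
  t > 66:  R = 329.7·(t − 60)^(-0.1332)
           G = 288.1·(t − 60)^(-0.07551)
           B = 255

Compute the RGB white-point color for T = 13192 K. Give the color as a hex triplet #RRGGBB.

#BBD1FF

t = 13192/100 = 131.92; the t > 66 branch applies.
R = 329.7·(131.92 − 60)^(-0.1332) = 329.7·71.92^(-0.1332) = 329.7·0.56581 = 186.546.
G = 288.1·(131.92 − 60)^(-0.07551) = 288.1·71.92^(-0.07551) = 288.1·0.72408 = 208.609.
B = 255 by definition for t > 66.
Rounded: (187, 209, 255).
In hex: #BBD1FF.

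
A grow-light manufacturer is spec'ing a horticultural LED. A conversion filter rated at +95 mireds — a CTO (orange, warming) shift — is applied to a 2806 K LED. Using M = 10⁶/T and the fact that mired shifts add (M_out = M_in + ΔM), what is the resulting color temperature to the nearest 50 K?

2200 K

M_in = 10⁶/2806 = 356.38 mireds.
M_out = 356.38 + (+95) = 451.38 mireds.
T_out = 10⁶/451.38 = 2215.4 K → 2200 K.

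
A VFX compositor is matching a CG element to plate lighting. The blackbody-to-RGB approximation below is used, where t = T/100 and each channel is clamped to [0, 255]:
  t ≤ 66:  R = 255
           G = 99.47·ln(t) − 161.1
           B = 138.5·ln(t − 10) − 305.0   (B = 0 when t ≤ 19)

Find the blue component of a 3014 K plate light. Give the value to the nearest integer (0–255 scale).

t = 3014/100 = 30.14; the t ≤ 66 branch applies.
B = 138.5·ln(30.14 − 10) − 305.0 = 138.5·ln 20.14 − 305.0 = 138.5·3.0027 − 305.0 = 110.875.
Rounded: 111.

111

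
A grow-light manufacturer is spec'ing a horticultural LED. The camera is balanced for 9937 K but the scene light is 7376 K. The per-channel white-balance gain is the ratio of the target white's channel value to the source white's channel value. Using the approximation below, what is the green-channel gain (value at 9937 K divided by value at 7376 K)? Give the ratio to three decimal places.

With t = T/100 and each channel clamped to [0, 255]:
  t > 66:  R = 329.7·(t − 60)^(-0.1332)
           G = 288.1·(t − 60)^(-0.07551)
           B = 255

0.924

At 7376 K (t = 73.76):
  G = 288.1·(73.76 − 60)^(-0.07551) = 288.1·13.76^(-0.07551) = 288.1·0.82039 = 236.356.
At 9937 K (t = 99.37):
  G = 288.1·(99.37 − 60)^(-0.07551) = 288.1·39.37^(-0.07551) = 288.1·0.75779 = 218.319.
Gain = 218.319 / 236.356 = 0.9237 → 0.924.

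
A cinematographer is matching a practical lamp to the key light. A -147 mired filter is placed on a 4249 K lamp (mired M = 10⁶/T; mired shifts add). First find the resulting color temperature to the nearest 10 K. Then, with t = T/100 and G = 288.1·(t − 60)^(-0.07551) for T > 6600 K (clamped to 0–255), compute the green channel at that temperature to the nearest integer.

213

M_in = 10⁶/4249 = 235.35; M_out = 235.35 + (-147) = 88.35.
T_out = 10⁶/88.35 = 11318.7 K → 11320 K; t = 113.2.
G = 288.1·(113.2 − 60)^(-0.07551) = 288.1·53.2^(-0.07551) = 288.1·0.74076 = 213.412.
Rounded: 213.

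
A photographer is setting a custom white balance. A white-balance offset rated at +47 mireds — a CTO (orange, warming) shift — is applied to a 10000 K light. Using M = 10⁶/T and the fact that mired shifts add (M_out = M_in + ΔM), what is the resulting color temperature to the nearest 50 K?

M_in = 10⁶/10000 = 100.00 mireds.
M_out = 100.00 + (+47) = 147.00 mireds.
T_out = 10⁶/147.00 = 6802.7 K → 6800 K.

6800 K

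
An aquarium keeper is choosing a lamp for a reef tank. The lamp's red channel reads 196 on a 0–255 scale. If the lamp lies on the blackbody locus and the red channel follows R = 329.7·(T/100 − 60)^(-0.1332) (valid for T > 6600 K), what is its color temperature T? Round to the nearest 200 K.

(t − 60)^(-0.1332) = 196/329.7 = 0.59448.
t − 60 = 0.59448^(1/-0.1332) = 0.59448^(-7.508) = 49.621, so t = 109.621.
T = 100·t = 10962 K → 11000 K to the nearest 200 K.

11000 K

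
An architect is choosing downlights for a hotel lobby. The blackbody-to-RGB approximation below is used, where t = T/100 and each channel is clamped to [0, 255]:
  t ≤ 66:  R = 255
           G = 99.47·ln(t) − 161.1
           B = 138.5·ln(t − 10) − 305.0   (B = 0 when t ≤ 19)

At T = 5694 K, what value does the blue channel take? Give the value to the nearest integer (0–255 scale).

t = 5694/100 = 56.94; the t ≤ 66 branch applies.
B = 138.5·ln(56.94 − 10) − 305.0 = 138.5·ln 46.94 − 305.0 = 138.5·3.8489 − 305.0 = 228.069.
Rounded: 228.

228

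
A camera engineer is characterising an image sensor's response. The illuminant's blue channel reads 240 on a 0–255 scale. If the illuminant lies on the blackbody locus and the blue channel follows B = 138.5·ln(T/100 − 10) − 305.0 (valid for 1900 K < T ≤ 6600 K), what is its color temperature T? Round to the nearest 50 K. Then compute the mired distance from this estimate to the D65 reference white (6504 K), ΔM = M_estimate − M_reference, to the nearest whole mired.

+10 mireds

ln(t − 10) = (240 + 305.0) / 138.5 = 3.9350.
t − 10 = e^3.9350 = 51.163, so t = 61.163.
T = 100·t = 6116 K → 6100 K to the nearest 50 K.
M_estimate = 10⁶/6100 = 163.93; M_reference = 10⁶/6504 = 153.75.
ΔM = 163.93 − 153.75 = 10.18 → +10 mireds.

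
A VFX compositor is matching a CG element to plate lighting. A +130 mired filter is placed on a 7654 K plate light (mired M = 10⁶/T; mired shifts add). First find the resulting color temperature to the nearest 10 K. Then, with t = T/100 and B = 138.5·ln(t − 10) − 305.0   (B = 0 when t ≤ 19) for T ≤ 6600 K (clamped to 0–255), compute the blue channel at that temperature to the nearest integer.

158

M_in = 10⁶/7654 = 130.65; M_out = 130.65 + (+130) = 260.65.
T_out = 10⁶/260.65 = 3836.6 K → 3840 K; t = 38.4.
B = 138.5·ln(38.4 − 10) − 305.0 = 138.5·ln 28.4 − 305.0 = 138.5·3.3464 − 305.0 = 158.475.
Rounded: 158.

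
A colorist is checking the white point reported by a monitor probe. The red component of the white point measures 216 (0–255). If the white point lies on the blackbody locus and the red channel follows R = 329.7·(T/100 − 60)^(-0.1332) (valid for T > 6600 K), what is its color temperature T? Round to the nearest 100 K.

(t − 60)^(-0.1332) = 216/329.7 = 0.65514.
t − 60 = 0.65514^(1/-0.1332) = 0.65514^(-7.508) = 23.926, so t = 83.926.
T = 100·t = 8393 K → 8400 K to the nearest 100 K.

8400 K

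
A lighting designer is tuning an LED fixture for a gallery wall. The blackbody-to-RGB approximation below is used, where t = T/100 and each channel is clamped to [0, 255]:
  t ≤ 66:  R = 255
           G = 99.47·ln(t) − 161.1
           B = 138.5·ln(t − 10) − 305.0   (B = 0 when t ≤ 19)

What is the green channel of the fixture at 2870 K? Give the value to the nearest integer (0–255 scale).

173

t = 2870/100 = 28.7; the t ≤ 66 branch applies.
G = 99.47·ln 28.7 − 161.1 = 99.47·3.3569 − 161.1 = 172.811.
Rounded: 173.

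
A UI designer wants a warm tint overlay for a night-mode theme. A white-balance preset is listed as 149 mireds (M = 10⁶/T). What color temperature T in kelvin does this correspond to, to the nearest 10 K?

T = 10⁶ / 149 = 6711.41 K → 6710 K.

6710 K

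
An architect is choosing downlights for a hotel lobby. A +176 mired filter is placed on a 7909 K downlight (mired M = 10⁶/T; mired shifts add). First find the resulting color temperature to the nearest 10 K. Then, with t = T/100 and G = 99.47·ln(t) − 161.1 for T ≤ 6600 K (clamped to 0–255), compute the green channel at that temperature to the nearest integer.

187

M_in = 10⁶/7909 = 126.44; M_out = 126.44 + (+176) = 302.44.
T_out = 10⁶/302.44 = 3306.5 K → 3310 K; t = 33.1.
G = 99.47·ln 33.1 − 161.1 = 99.47·3.4995 − 161.1 = 186.999.
Rounded: 187.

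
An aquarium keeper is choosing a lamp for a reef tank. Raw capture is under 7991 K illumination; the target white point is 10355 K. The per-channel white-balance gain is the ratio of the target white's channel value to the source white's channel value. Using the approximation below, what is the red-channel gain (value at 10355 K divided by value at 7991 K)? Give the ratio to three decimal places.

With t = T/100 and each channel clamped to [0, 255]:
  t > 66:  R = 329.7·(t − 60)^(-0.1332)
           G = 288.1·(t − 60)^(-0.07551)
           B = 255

At 7991 K (t = 79.91):
  R = 329.7·(79.91 − 60)^(-0.1332) = 329.7·19.91^(-0.1332) = 329.7·0.67137 = 221.352.
At 10355 K (t = 103.55):
  R = 329.7·(103.55 − 60)^(-0.1332) = 329.7·43.55^(-0.1332) = 329.7·0.60490 = 199.437.
Gain = 199.437 / 221.352 = 0.9010 → 0.901.

0.901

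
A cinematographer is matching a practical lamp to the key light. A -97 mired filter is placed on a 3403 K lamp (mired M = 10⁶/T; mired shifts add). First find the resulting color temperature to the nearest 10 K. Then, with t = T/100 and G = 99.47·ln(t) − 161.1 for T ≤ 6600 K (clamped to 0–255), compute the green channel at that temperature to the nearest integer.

M_in = 10⁶/3403 = 293.86; M_out = 293.86 + (-97) = 196.86.
T_out = 10⁶/196.86 = 5079.8 K → 5080 K; t = 50.8.
G = 99.47·ln 50.8 − 161.1 = 99.47·3.9279 − 161.1 = 229.608.
Rounded: 230.

230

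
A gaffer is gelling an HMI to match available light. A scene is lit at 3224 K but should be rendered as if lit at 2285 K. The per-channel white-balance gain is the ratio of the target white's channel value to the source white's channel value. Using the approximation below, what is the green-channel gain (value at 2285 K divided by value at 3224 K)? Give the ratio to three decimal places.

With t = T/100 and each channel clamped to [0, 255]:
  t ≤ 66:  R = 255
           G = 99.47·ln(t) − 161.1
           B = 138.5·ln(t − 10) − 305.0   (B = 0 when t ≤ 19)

At 3224 K (t = 32.24):
  G = 99.47·ln 32.24 − 161.1 = 99.47·3.4732 − 161.1 = 184.380.
At 2285 K (t = 22.85):
  G = 99.47·ln 22.85 − 161.1 = 99.47·3.1290 − 161.1 = 150.137.
Gain = 150.137 / 184.380 = 0.8143 → 0.814.

0.814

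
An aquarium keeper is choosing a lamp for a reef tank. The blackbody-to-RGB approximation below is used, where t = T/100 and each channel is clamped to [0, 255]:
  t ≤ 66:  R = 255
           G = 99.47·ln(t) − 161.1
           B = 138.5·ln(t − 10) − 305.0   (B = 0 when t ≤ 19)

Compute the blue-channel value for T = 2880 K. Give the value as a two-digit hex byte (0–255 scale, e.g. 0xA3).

0x65

t = 2880/100 = 28.8; the t ≤ 66 branch applies.
B = 138.5·ln(28.8 − 10) − 305.0 = 138.5·ln 18.8 − 305.0 = 138.5·2.9339 − 305.0 = 101.339.
Rounded: 101; in hex, 0x65.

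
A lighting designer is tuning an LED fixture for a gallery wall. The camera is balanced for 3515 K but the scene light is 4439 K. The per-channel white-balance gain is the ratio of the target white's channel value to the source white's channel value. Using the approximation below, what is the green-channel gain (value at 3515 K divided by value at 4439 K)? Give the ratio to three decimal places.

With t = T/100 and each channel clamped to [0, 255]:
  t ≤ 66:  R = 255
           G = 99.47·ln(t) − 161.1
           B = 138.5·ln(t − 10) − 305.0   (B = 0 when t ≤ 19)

At 4439 K (t = 44.39):
  G = 99.47·ln 44.39 − 161.1 = 99.47·3.7930 − 161.1 = 216.191.
At 3515 K (t = 35.15):
  G = 99.47·ln 35.15 − 161.1 = 99.47·3.5596 − 161.1 = 192.976.
Gain = 192.976 / 216.191 = 0.8926 → 0.893.

0.893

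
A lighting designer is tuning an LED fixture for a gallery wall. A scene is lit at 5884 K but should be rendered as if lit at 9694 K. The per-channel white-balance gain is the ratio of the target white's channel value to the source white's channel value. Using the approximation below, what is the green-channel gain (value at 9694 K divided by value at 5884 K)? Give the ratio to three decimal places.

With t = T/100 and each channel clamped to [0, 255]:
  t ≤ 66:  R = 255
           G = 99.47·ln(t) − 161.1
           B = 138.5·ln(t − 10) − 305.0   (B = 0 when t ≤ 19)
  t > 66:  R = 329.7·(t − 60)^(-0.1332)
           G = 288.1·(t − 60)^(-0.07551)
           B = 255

At 5884 K (t = 58.84):
  G = 99.47·ln 58.84 − 161.1 = 99.47·4.0748 − 161.1 = 244.223.
At 9694 K (t = 96.94):
  G = 288.1·(96.94 − 60)^(-0.07551) = 288.1·36.94^(-0.07551) = 288.1·0.76144 = 219.372.
Gain = 219.372 / 244.223 = 0.8982 → 0.898.

0.898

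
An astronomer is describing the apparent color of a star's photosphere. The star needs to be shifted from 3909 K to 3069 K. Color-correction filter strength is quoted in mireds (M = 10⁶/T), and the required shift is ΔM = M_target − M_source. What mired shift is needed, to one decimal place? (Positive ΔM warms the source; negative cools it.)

+70.0 mireds

M_source = 10⁶/3909 = 255.820; M_target = 10⁶/3069 = 325.839.
ΔM = 325.839 − 255.820 = 70.019 → +70.0 mireds, a warming shift.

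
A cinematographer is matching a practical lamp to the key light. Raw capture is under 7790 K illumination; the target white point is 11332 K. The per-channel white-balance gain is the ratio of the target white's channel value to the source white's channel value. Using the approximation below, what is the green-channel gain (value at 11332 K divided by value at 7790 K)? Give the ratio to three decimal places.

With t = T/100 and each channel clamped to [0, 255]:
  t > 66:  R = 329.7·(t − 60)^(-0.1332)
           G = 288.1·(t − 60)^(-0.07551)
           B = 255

At 7790 K (t = 77.9):
  G = 288.1·(77.9 − 60)^(-0.07551) = 288.1·17.9^(-0.07551) = 288.1·0.80426 = 231.708.
At 11332 K (t = 113.32):
  G = 288.1·(113.32 − 60)^(-0.07551) = 288.1·53.32^(-0.07551) = 288.1·0.74063 = 213.376.
Gain = 213.376 / 231.708 = 0.9209 → 0.921.

0.921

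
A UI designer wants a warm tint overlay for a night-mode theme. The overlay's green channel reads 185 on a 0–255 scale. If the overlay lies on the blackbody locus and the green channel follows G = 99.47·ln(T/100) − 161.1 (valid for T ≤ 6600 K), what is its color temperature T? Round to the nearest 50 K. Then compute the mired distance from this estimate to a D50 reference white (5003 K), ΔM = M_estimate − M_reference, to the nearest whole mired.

ln t = (185 + 161.1) / 99.47 = 3.4794.
t = e^3.4794 = 32.442.
T = 100·t = 3244 K → 3250 K to the nearest 50 K.
M_estimate = 10⁶/3250 = 307.69; M_reference = 10⁶/5003 = 199.88.
ΔM = 307.69 − 199.88 = 107.81 → +108 mireds.

+108 mireds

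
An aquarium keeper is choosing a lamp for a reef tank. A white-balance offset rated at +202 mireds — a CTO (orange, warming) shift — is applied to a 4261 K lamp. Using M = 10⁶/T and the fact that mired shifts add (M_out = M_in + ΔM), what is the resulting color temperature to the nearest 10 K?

M_in = 10⁶/4261 = 234.69 mireds.
M_out = 234.69 + (+202) = 436.69 mireds.
T_out = 10⁶/436.69 = 2290.0 K → 2290 K.

2290 K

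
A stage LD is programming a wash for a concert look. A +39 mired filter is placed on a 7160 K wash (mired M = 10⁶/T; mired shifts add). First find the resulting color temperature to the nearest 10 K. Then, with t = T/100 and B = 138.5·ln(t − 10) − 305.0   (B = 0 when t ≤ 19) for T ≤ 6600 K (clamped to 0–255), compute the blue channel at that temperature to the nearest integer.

M_in = 10⁶/7160 = 139.66; M_out = 139.66 + (+39) = 178.66.
T_out = 10⁶/178.66 = 5597.1 K → 5600 K; t = 56.
B = 138.5·ln(56 − 10) − 305.0 = 138.5·ln 46 − 305.0 = 138.5·3.8286 − 305.0 = 225.267.
Rounded: 225.

225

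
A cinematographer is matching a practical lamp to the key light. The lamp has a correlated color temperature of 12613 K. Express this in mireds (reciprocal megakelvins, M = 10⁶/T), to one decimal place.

79.3 mireds

M = 10⁶ / 12613 = 79.283 → 79.3 mireds.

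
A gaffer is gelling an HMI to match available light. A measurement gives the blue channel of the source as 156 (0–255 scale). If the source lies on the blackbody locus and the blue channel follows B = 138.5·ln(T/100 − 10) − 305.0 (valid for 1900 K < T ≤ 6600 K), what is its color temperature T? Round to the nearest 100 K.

3800 K

ln(t − 10) = (156 + 305.0) / 138.5 = 3.3285.
t − 10 = e^3.3285 = 27.897, so t = 37.897.
T = 100·t = 3790 K → 3800 K to the nearest 100 K.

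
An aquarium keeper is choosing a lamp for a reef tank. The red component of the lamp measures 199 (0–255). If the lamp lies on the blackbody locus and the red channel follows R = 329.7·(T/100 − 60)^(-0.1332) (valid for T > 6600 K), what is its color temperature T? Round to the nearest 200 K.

10400 K

(t − 60)^(-0.1332) = 199/329.7 = 0.60358.
t − 60 = 0.60358^(1/-0.1332) = 0.60358^(-7.508) = 44.273, so t = 104.273.
T = 100·t = 10427 K → 10400 K to the nearest 200 K.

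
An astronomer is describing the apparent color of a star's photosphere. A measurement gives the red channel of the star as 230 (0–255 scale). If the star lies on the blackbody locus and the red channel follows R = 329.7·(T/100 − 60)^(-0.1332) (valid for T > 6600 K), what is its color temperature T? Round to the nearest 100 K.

7500 K

(t − 60)^(-0.1332) = 230/329.7 = 0.69760.
t − 60 = 0.69760^(1/-0.1332) = 0.69760^(-7.508) = 14.932, so t = 74.932.
T = 100·t = 7493 K → 7500 K to the nearest 100 K.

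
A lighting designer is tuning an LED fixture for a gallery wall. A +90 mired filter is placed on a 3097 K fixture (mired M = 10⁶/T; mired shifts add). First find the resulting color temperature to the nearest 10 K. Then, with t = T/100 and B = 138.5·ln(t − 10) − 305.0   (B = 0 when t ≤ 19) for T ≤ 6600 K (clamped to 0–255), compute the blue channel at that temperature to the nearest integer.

62

M_in = 10⁶/3097 = 322.89; M_out = 322.89 + (+90) = 412.89.
T_out = 10⁶/412.89 = 2421.9 K → 2420 K; t = 24.2.
B = 138.5·ln(24.2 − 10) − 305.0 = 138.5·ln 14.2 − 305.0 = 138.5·2.6532 − 305.0 = 62.474.
Rounded: 62.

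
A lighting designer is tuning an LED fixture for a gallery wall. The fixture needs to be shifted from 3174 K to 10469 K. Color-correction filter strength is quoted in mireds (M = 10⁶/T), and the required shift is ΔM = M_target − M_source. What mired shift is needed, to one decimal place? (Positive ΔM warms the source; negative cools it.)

M_source = 10⁶/3174 = 315.060; M_target = 10⁶/10469 = 95.520.
ΔM = 95.520 − 315.060 = -219.540 → -219.5 mireds, a cooling shift.

-219.5 mireds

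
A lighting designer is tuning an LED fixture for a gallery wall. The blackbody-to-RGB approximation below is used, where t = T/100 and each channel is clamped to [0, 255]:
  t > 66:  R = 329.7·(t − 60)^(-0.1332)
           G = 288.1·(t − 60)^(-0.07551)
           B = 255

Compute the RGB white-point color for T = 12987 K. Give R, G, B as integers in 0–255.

R=187, G=209, B=255

t = 12987/100 = 129.87; the t > 66 branch applies.
R = 329.7·(129.87 − 60)^(-0.1332) = 329.7·69.87^(-0.1332) = 329.7·0.56799 = 187.266.
G = 288.1·(129.87 − 60)^(-0.07551) = 288.1·69.87^(-0.07551) = 288.1·0.72567 = 209.065.
B = 255 by definition for t > 66.
Rounded: (187, 209, 255).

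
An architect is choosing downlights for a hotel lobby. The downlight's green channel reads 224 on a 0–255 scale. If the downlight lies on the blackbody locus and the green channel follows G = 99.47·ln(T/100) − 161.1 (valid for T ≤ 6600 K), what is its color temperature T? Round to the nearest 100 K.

4800 K

ln t = (224 + 161.1) / 99.47 = 3.8715.
t = e^3.8715 = 48.015.
T = 100·t = 4802 K → 4800 K to the nearest 100 K.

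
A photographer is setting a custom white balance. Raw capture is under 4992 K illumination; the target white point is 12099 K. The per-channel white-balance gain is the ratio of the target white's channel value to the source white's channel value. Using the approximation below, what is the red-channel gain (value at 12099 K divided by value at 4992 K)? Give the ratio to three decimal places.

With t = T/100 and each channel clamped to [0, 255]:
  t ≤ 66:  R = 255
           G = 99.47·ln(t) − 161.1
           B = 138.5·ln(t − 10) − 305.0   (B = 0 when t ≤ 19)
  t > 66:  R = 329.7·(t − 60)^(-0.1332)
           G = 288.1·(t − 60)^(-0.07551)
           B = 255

At 4992 K (t = 49.92):
  R = 255 by definition for t ≤ 66.
At 12099 K (t = 120.99):
  R = 329.7·(120.99 − 60)^(-0.1332) = 329.7·60.99^(-0.1332) = 329.7·0.57837 = 190.688.
Gain = 190.688 / 255.000 = 0.7478 → 0.748.

0.748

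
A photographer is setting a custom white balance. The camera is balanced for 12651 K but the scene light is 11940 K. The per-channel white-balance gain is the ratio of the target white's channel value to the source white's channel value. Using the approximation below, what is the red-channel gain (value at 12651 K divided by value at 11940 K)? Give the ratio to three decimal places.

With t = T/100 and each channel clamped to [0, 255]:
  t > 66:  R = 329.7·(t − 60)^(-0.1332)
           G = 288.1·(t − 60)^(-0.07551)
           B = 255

At 11940 K (t = 119.4):
  R = 329.7·(119.4 − 60)^(-0.1332) = 329.7·59.4^(-0.1332) = 329.7·0.58041 = 191.360.
At 12651 K (t = 126.51):
  R = 329.7·(126.51 − 60)^(-0.1332) = 329.7·66.51^(-0.1332) = 329.7·0.57173 = 188.500.
Gain = 188.500 / 191.360 = 0.9851 → 0.985.

0.985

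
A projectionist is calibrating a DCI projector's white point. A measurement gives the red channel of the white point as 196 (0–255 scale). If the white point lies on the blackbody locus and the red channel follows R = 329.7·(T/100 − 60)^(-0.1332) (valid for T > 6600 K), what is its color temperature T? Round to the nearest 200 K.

11000 K

(t − 60)^(-0.1332) = 196/329.7 = 0.59448.
t − 60 = 0.59448^(1/-0.1332) = 0.59448^(-7.508) = 49.621, so t = 109.621.
T = 100·t = 10962 K → 11000 K to the nearest 200 K.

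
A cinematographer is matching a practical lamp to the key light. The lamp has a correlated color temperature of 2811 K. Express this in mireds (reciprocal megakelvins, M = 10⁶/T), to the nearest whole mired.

M = 10⁶ / 2811 = 355.745 → 356 mireds.

356 mireds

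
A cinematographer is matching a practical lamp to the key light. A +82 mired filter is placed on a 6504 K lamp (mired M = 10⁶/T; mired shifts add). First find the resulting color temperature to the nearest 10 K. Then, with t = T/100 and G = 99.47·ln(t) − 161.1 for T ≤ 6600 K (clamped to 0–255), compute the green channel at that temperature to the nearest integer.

212

M_in = 10⁶/6504 = 153.75; M_out = 153.75 + (+82) = 235.75.
T_out = 10⁶/235.75 = 4241.8 K → 4240 K; t = 42.4.
G = 99.47·ln 42.4 − 161.1 = 99.47·3.7471 − 161.1 = 211.629.
Rounded: 212.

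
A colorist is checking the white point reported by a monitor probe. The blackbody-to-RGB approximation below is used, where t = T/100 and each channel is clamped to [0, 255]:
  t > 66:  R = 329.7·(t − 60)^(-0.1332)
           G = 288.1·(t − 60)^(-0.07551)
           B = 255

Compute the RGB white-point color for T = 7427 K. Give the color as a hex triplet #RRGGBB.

#E7ECFF

t = 7427/100 = 74.27; the t > 66 branch applies.
R = 329.7·(74.27 − 60)^(-0.1332) = 329.7·14.27^(-0.1332) = 329.7·0.70183 = 231.393.
G = 288.1·(74.27 − 60)^(-0.07551) = 288.1·14.27^(-0.07551) = 288.1·0.81814 = 235.707.
B = 255 by definition for t > 66.
Rounded: (231, 236, 255).
In hex: #E7ECFF.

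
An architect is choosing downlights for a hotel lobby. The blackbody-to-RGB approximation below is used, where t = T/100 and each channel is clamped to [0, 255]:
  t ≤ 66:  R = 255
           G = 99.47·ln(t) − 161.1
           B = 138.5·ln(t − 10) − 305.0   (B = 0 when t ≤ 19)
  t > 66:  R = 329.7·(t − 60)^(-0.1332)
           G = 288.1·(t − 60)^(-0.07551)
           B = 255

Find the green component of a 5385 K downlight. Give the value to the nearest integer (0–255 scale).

t = 5385/100 = 53.85; the t ≤ 66 branch applies.
G = 99.47·ln 53.85 − 161.1 = 99.47·3.9862 − 161.1 = 235.408.
Rounded: 235.

235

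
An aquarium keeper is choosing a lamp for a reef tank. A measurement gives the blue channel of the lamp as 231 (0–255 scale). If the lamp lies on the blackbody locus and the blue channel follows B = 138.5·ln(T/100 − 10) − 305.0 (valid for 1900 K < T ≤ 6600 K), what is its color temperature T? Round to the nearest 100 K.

ln(t − 10) = (231 + 305.0) / 138.5 = 3.8700.
t − 10 = e^3.8700 = 47.944, so t = 57.944.
T = 100·t = 5794 K → 5800 K to the nearest 100 K.

5800 K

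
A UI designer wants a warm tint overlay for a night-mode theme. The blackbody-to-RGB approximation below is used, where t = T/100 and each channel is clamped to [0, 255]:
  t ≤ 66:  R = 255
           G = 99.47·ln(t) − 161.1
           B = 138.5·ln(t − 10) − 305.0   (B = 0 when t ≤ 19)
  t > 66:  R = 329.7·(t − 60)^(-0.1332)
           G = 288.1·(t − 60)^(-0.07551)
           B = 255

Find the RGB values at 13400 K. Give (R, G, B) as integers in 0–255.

t = 13400/100 = 134; the t > 66 branch applies.
R = 329.7·(134 − 60)^(-0.1332) = 329.7·74^(-0.1332) = 329.7·0.56366 = 185.839.
G = 288.1·(134 − 60)^(-0.07551) = 288.1·74^(-0.07551) = 288.1·0.72253 = 208.160.
B = 255 by definition for t > 66.
Rounded: (186, 208, 255).

(186, 208, 255)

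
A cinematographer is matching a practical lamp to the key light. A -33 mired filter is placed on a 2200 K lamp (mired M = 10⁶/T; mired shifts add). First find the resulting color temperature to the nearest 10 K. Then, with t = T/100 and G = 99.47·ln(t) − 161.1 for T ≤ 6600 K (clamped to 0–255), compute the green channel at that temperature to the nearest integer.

M_in = 10⁶/2200 = 454.55; M_out = 454.55 + (-33) = 421.55.
T_out = 10⁶/421.55 = 2372.2 K → 2370 K; t = 23.7.
G = 99.47·ln 23.7 − 161.1 = 99.47·3.1655 − 161.1 = 153.770.
Rounded: 154.

154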